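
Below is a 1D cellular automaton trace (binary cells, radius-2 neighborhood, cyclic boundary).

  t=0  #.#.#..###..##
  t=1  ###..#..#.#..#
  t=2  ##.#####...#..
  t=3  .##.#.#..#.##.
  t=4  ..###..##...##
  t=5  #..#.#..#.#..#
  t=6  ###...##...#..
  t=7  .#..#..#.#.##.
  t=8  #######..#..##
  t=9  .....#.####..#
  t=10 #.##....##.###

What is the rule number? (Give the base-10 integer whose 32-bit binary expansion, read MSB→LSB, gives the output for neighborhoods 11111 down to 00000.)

  nb #####: next=.  (t=2,i=5, bit31=0)
  nb ####.: next=#  (t=1,i=1, bit30=1)
  nb ###.#: next=#  (t=0,i=0, bit29=1)
  nb ###..: next=.  (t=0,i=9, bit28=0)
  nb ##.##: next=#  (t=2,i=2, bit27=1)
  nb ##.#.: next=#  (t=0,i=1, bit26=1)
  nb ##..#: next=#  (t=0,i=10, bit25=1)
  nb ##...: next=.  (t=2,i=8, bit24=0)
  nb #.###: next=.  (t=2,i=3, bit23=0)
  nb #.##.: next=.  (t=3,i=11, bit22=0)
  nb #.#.#: next=#  (t=0,i=2, bit21=1)
  nb #.#..: next=.  (t=0,i=4, bit20=0)
  nb #..##: next=.  (t=0,i=6, bit19=0)
  nb #..#.: next=#  (t=1,i=4, bit18=1)
  nb #...#: next=#  (t=2,i=9, bit17=1)
  nb #....: next=.  (t=9,i=1, bit16=0)
  nb .####: next=#  (t=1,i=0, bit15=1)
  nb .###.: next=#  (t=0,i=8, bit14=1)
  nb .##.#: next=#  (t=2,i=1, bit13=1)
  nb .##..: next=#  (t=3,i=12, bit12=1)
  nb .#.##: next=.  (t=3,i=10, bit11=0)
  nb .#.#.: next=.  (t=0,i=3, bit10=0)
  nb .#..#: next=#  (t=0,i=5, bit9=1)
  nb .#...: next=#  (t=9,i=0, bit8=1)
  nb ..###: next=.  (t=0,i=7, bit7=0)
  nb ..##.: next=.  (t=2,i=0, bit6=0)
  nb ..#.#: next=.  (t=1,i=8, bit5=0)
  nb ..#..: next=#  (t=1,i=5, bit4=1)
  nb ...##: next=.  (t=4,i=11, bit3=0)
  nb ...#.: next=.  (t=2,i=10, bit2=0)
  nb ....#: next=#  (t=9,i=3, bit1=1)
  nb .....: next=#  (t=9,i=2, bit0=1)
  bits 01101110001001101111001100010011 = 1848046355

1848046355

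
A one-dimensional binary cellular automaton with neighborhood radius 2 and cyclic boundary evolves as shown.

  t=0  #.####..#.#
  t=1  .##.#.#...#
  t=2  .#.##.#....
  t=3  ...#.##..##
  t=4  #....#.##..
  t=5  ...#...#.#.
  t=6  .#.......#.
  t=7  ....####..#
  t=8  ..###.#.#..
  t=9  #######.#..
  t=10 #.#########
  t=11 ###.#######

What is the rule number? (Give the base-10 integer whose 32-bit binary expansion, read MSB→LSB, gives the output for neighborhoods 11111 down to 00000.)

  nb #####: next=#  (t=9,i=2, bit31=1)
  nb ####.: next=#  (t=0,i=4, bit30=1)
  nb ###.#: next=#  (t=8,i=4, bit29=1)
  nb ###..: next=.  (t=0,i=5, bit28=0)
  nb ##.##: next=#  (t=0,i=1, bit27=1)
  nb ##.#.: next=#  (t=1,i=3, bit26=1)
  nb ##..#: next=#  (t=0,i=6, bit25=1)
  nb ##...: next=#  (t=3,i=0, bit24=1)
  nb #.###: next=#  (t=0,i=2, bit23=1)
  nb #.##.: next=#  (t=0,i=10, bit22=1)
  nb #.#.#: next=#  (t=1,i=4, bit21=1)
  nb #.#..: next=#  (t=1,i=6, bit20=1)
  nb #..##: next=#  (t=3,i=8, bit19=1)
  nb #..#.: next=.  (t=0,i=7, bit18=0)
  nb #...#: next=.  (t=1,i=8, bit17=0)
  nb #....: next=.  (t=2,i=8, bit16=0)
  nb .####: next=.  (t=0,i=3, bit15=0)
  nb .###.: next=#  (t=8,i=3, bit14=1)
  nb .##.#: next=.  (t=0,i=0, bit13=0)
  nb .##..: next=.  (t=3,i=6, bit12=0)
  nb .#.##: next=.  (t=0,i=9, bit11=0)
  nb .#.#.: next=.  (t=1,i=5, bit10=0)
  nb .#..#: next=#  (t=6,i=10, bit9=1)
  nb .#...: next=.  (t=1,i=7, bit8=0)
  nb ..###: next=#  (t=7,i=4, bit7=1)
  nb ..##.: next=.  (t=3,i=9, bit6=0)
  nb ..#.#: next=.  (t=0,i=8, bit5=0)
  nb ..#..: next=.  (t=4,i=0, bit4=0)
  nb ...##: next=#  (t=7,i=3, bit3=1)
  nb ...#.: next=.  (t=1,i=9, bit2=0)
  nb ....#: next=#  (t=2,i=10, bit1=1)
  nb .....: next=#  (t=2,i=9, bit0=1)
  bits 11101111111110000100001010001011 = 4026024587

4026024587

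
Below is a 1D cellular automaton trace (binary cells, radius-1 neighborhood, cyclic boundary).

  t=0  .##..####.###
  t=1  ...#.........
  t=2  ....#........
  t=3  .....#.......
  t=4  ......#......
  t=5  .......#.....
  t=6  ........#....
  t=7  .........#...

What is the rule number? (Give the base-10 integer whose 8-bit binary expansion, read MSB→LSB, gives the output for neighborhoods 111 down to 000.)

16

  ### -> .   bit 7 = 0  t=0,i=6
  ##. -> .   bit 6 = 0  t=0,i=2
  #.# -> .   bit 5 = 0  t=0,i=0
  #.. -> #   bit 4 = 1  t=0,i=3
  .## -> .   bit 3 = 0  t=0,i=1
  .#. -> .   bit 2 = 0  t=1,i=3
  ..# -> .   bit 1 = 0  t=0,i=4
  ... -> .   bit 0 = 0  t=1,i=0
  bits 00010000 = 16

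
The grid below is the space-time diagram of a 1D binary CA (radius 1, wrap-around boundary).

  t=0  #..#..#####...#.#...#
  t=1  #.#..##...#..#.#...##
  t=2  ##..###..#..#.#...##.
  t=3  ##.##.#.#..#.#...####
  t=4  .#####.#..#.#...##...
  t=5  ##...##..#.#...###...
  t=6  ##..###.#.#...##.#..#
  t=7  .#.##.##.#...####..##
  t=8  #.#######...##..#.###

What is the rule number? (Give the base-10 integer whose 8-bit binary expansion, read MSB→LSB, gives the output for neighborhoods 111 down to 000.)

  ### -> .   bit 7 = 0  t=0,i=7
  ##. -> #   bit 6 = 1  t=0,i=0
  #.# -> #   bit 5 = 1  t=0,i=15
  #.. -> .   bit 4 = 0  t=0,i=1
  .## -> #   bit 3 = 1  t=0,i=6
  .#. -> .   bit 2 = 0  t=0,i=3
  ..# -> #   bit 1 = 1  t=0,i=2
  ... -> .   bit 0 = 0  t=0,i=12
  bits 01101010 = 106

106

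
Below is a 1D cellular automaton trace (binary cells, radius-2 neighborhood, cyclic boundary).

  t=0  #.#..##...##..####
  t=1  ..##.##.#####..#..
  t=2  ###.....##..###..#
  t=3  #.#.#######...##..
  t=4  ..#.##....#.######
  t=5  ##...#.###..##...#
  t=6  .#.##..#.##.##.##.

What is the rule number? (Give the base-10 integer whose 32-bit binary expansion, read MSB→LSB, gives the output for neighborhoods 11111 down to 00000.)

314020431

  [31] ##### => .  t=0,i=16
  [30] ####. => .  t=0,i=17
  [29] ###.# => .  t=0,i=0
  [28] ###.. => #  t=1,i=12
  [27] ##.## => .  t=1,i=4
  [26] ##.#. => .  t=0,i=1
  [25] ##..# => #  t=0,i=12
  [24] ##... => .  t=0,i=7
  [23] #.### => #  t=1,i=8
  [22] #.##. => .  t=1,i=5
  [21] #.#.# => #  t=3,i=2
  [20] #.#.. => #  t=0,i=2
  [19] #..## => .  t=0,i=4
  [18] #..#. => #  t=1,i=14
  [17] #...# => #  t=0,i=8
  [16] #.... => #  t=1,i=17
  [15] .#### => #  t=0,i=15
  [14] .###. => .  t=2,i=13
  [13] .##.# => .  t=1,i=3
  [12] .##.. => #  t=0,i=6
  [11] .#.## => .  t=3,i=3
  [10] .#.#. => .  t=3,i=1
  [9] .#..# => #  t=0,i=3
  [8] .#... => .  t=1,i=16
  [7] ..### => .  t=0,i=14
  [6] ..##. => #  t=0,i=5
  [5] ..#.# => .  t=3,i=0
  [4] ..#.. => .  t=1,i=15
  [3] ...## => #  t=0,i=9
  [2] ...#. => #  t=4,i=9
  [1] ....# => #  t=1,i=0
  [0] ..... => #  t=2,i=5
  bits 00010010101101111001001001001111 = 314020431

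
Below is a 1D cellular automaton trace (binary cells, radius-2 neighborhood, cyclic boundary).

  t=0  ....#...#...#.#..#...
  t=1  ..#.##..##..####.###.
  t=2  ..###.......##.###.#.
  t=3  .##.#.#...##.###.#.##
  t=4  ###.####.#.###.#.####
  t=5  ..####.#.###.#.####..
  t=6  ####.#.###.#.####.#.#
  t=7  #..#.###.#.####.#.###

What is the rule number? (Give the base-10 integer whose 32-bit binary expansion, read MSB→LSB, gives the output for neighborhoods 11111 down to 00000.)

  ##### -> .   bit 31 = 0  t=4,i=0
  ####. -> .   bit 30 = 0  t=1,i=14
  ###.# -> #   bit 29 = 1  t=1,i=15
  ###.. -> #   bit 28 = 1  t=1,i=19
  ##.## -> #   bit 27 = 1  t=1,i=16
  ##.#. -> .   bit 26 = 0  t=2,i=18
  ##..# -> .   bit 25 = 0  t=1,i=6
  ##... -> .   bit 24 = 0  t=1,i=20
  #.### -> #   bit 23 = 1  t=1,i=17
  #.##. -> #   bit 22 = 1  t=1,i=4
  #.#.# -> #   bit 21 = 1  t=3,i=4
  #.#.. -> #   bit 20 = 1  t=0,i=14
  #..## -> .   bit 19 = 0  t=1,i=7
  #..#. -> .   bit 18 = 0  t=0,i=16
  #...# -> .   bit 17 = 0  t=0,i=6
  #.... -> #   bit 16 = 1  t=0,i=19
  .#### -> #   bit 15 = 1  t=1,i=13
  .###. -> .   bit 14 = 0  t=1,i=18
  .##.# -> #   bit 13 = 1  t=2,i=13
  .##.. -> .   bit 12 = 0  t=1,i=5
  .#.## -> #   bit 11 = 1  t=1,i=3
  .#.#. -> #   bit 10 = 1  t=0,i=13
  .#..# -> #   bit 9 = 1  t=0,i=15
  .#... -> #   bit 8 = 1  t=0,i=5
  ..### -> #   bit 7 = 1  t=1,i=12
  ..##. -> .   bit 6 = 0  t=1,i=8
  ..#.# -> #   bit 5 = 1  t=0,i=12
  ..#.. -> #   bit 4 = 1  t=0,i=4
  ...## -> #   bit 3 = 1  t=2,i=1
  ...#. -> .   bit 2 = 0  t=0,i=3
  ....# -> #   bit 1 = 1  t=0,i=2
  ..... -> .   bit 0 = 0  t=0,i=0
  bits 00111000111100011010111110111010 = 955363258

955363258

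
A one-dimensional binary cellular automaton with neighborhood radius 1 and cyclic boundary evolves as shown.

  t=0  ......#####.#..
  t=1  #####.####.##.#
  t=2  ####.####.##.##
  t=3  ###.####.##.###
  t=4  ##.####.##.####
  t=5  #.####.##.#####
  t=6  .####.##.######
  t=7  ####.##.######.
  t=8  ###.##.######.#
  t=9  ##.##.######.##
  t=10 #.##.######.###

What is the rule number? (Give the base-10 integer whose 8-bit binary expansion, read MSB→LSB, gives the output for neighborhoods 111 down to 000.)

173

  nb ###: next=#  (t=0,i=7, bit7=1)
  nb ##.: next=.  (t=0,i=10, bit6=0)
  nb #.#: next=#  (t=0,i=11, bit5=1)
  nb #..: next=.  (t=0,i=13, bit4=0)
  nb .##: next=#  (t=0,i=6, bit3=1)
  nb .#.: next=#  (t=0,i=12, bit2=1)
  nb ..#: next=.  (t=0,i=5, bit1=0)
  nb ...: next=#  (t=0,i=0, bit0=1)
  bits 10101101 = 173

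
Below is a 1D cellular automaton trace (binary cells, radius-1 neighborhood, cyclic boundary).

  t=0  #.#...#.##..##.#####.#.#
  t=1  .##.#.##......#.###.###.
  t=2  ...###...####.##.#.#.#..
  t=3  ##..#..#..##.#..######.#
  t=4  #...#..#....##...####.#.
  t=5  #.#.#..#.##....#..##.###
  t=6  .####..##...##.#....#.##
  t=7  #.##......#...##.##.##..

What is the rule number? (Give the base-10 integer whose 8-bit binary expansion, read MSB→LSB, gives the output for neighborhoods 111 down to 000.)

  ###|#  b7=1 t=0,i=16
  ##.|.  b6=0 t=0,i=0
  #.#|#  b5=1 t=0,i=1
  #..|.  b4=0 t=0,i=3
  .##|.  b3=0 t=0,i=8
  .#.|#  b2=1 t=0,i=2
  ..#|.  b1=0 t=0,i=5
  ...|#  b0=1 t=0,i=4
  bits 10100101 = 165

165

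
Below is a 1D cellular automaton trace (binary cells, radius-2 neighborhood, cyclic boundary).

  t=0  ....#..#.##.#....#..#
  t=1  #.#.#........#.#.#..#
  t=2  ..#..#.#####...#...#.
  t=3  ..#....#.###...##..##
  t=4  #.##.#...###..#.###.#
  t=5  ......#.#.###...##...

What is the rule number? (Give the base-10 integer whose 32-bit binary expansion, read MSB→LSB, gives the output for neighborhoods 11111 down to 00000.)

3534246171

  ##### -> #   bit 31 = 1  t=2,i=9
  ####. -> #   bit 30 = 1  t=2,i=10
  ###.# -> .   bit 29 = 0  t=4,i=18
  ###.. -> #   bit 28 = 1  t=2,i=11
  ##.## -> .   bit 27 = 0  t=4,i=1
  ##.#. -> .   bit 26 = 0  t=0,i=11
  ##..# -> #   bit 25 = 1  t=3,i=0
  ##... -> .   bit 24 = 0  t=2,i=12
  #.### -> #   bit 23 = 1  t=2,i=7
  #.##. -> .   bit 22 = 0  t=0,i=9
  #.#.# -> #   bit 21 = 1  t=1,i=2
  #.#.. -> .   bit 20 = 0  t=0,i=12
  #..## -> #   bit 19 = 1  t=1,i=19
  #..#. -> .   bit 18 = 0  t=0,i=6
  #...# -> .   bit 17 = 0  t=2,i=0
  #.... -> .   bit 16 = 0  t=0,i=1
  .#### -> .   bit 15 = 0  t=2,i=8
  .###. -> #   bit 14 = 1  t=3,i=10
  .##.# -> .   bit 13 = 0  t=0,i=10
  .##.. -> #   bit 12 = 1  t=3,i=16
  .#.## -> .   bit 11 = 0  t=0,i=8
  .#.#. -> .   bit 10 = 0  t=1,i=3
  .#..# -> .   bit 9 = 0  t=0,i=5
  .#... -> #   bit 8 = 1  t=0,i=0
  ..### -> .   bit 7 = 0  t=4,i=9
  ..##. -> .   bit 6 = 0  t=1,i=20
  ..#.# -> .   bit 5 = 0  t=0,i=7
  ..#.. -> #   bit 4 = 1  t=0,i=4
  ...## -> #   bit 3 = 1  t=3,i=14
  ...#. -> .   bit 2 = 0  t=0,i=3
  ....# -> #   bit 1 = 1  t=0,i=2
  ..... -> #   bit 0 = 1  t=1,i=7
  bits 11010010101010000101000100011011 = 3534246171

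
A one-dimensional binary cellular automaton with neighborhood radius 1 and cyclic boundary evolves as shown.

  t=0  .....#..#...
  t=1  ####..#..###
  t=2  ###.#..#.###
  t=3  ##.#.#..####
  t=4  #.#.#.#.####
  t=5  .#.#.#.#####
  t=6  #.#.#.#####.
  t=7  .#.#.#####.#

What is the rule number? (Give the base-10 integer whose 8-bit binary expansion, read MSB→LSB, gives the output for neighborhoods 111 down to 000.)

185

  nb ###: next=#  (t=1,i=0, bit7=1)
  nb ##.: next=.  (t=1,i=3, bit6=0)
  nb #.#: next=#  (t=2,i=3, bit5=1)
  nb #..: next=#  (t=0,i=6, bit4=1)
  nb .##: next=#  (t=1,i=9, bit3=1)
  nb .#.: next=.  (t=0,i=5, bit2=0)
  nb ..#: next=.  (t=0,i=4, bit1=0)
  nb ...: next=#  (t=0,i=0, bit0=1)
  bits 10111001 = 185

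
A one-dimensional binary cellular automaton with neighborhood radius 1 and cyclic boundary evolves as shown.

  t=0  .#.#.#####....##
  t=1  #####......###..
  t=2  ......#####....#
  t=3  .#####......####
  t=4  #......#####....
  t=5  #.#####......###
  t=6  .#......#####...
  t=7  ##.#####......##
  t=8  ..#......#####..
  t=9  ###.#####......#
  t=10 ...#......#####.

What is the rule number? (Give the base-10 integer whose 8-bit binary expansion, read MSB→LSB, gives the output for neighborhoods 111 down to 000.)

  [7] ### => .  t=0,i=6
  [6] ##. => .  t=0,i=9
  [5] #.# => #  t=0,i=0
  [4] #.. => .  t=0,i=10
  [3] .## => .  t=0,i=5
  [2] .#. => #  t=0,i=1
  [1] ..# => #  t=0,i=13
  [0] ... => #  t=0,i=11
  bits 00100111 = 39

39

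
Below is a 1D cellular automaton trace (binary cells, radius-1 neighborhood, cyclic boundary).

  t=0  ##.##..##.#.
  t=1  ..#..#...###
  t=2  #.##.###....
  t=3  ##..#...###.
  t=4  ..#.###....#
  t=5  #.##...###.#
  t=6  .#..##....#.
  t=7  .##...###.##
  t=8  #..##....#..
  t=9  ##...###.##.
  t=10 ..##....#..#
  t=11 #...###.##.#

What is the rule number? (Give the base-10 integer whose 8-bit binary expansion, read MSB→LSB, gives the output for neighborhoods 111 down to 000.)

  ###|.  b7=0 t=1,i=10
  ##.|.  b6=0 t=0,i=1
  #.#|#  b5=1 t=0,i=2
  #..|#  b4=1 t=0,i=5
  .##|.  b3=0 t=0,i=0
  .#.|#  b2=1 t=0,i=10
  ..#|.  b1=0 t=0,i=6
  ...|#  b0=1 t=1,i=7
  bits 00110101 = 53

53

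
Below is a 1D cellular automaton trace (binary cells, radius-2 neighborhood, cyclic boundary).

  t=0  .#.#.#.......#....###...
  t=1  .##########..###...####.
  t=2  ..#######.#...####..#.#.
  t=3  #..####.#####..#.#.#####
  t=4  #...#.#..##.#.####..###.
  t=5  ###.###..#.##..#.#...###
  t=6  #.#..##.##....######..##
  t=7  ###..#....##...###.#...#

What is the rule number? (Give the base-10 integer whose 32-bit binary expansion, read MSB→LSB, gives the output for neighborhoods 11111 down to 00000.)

3040331121

  nb #####: next=#  (t=1,i=3, bit31=1)
  nb ####.: next=.  (t=1,i=9, bit30=0)
  nb ###.#: next=#  (t=2,i=8, bit29=1)
  nb ###..: next=#  (t=0,i=20, bit28=1)
  nb ##.##: next=.  (t=3,i=7, bit27=0)
  nb ##.#.: next=#  (t=2,i=9, bit26=1)
  nb ##..#: next=.  (t=1,i=11, bit25=0)
  nb ##...: next=#  (t=0,i=21, bit24=1)
  nb #.###: next=.  (t=3,i=8, bit23=0)
  nb #.##.: next=.  (t=5,i=11, bit22=0)
  nb #.#.#: next=#  (t=0,i=3, bit21=1)
  nb #.#..: next=#  (t=0,i=5, bit20=1)
  nb #..##: next=.  (t=1,i=0, bit19=0)
  nb #..#.: next=#  (t=2,i=19, bit18=1)
  nb #...#: next=#  (t=1,i=17, bit17=1)
  nb #....: next=#  (t=0,i=7, bit16=1)
  nb .####: next=#  (t=1,i=2, bit15=1)
  nb .###.: next=#  (t=0,i=19, bit14=1)
  nb .##.#: next=.  (t=4,i=10, bit13=0)
  nb .##..: next=.  (t=5,i=12, bit12=0)
  nb .#.##: next=.  (t=3,i=18, bit11=0)
  nb .#.#.: next=#  (t=0,i=2, bit10=1)
  nb .#..#: next=.  (t=4,i=7, bit9=0)
  nb .#...: next=#  (t=0,i=6, bit8=1)
  nb ..###: next=.  (t=0,i=18, bit7=0)
  nb ..##.: next=#  (t=4,i=9, bit6=1)
  nb ..#.#: next=#  (t=0,i=1, bit5=1)
  nb ..#..: next=#  (t=0,i=13, bit4=1)
  nb ...##: next=.  (t=0,i=17, bit3=0)
  nb ...#.: next=.  (t=0,i=0, bit2=0)
  nb ....#: next=.  (t=0,i=11, bit1=0)
  nb .....: next=#  (t=0,i=8, bit0=1)
  bits 10110101001101111100010101110001 = 3040331121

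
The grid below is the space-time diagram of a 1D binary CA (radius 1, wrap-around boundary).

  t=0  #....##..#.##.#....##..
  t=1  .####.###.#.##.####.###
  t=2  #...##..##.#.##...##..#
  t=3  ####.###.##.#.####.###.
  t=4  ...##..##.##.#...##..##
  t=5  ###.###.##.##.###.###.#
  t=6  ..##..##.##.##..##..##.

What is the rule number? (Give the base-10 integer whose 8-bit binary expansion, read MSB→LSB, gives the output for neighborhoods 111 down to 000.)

115

  [7] ### => .  t=1,i=2
  [6] ##. => #  t=0,i=6
  [5] #.# => #  t=0,i=10
  [4] #.. => #  t=0,i=1
  [3] .## => .  t=0,i=5
  [2] .#. => .  t=0,i=0
  [1] ..# => #  t=0,i=4
  [0] ... => #  t=0,i=2
  bits 01110011 = 115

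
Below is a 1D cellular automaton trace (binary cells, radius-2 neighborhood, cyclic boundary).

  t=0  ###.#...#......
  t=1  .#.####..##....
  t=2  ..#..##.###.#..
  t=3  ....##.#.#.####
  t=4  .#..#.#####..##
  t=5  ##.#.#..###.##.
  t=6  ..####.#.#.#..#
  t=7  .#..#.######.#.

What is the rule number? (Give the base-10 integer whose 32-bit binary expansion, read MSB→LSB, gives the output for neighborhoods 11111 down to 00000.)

3695140160

  nb #####: next=#  (t=4,i=8, bit31=1)
  nb ####.: next=#  (t=1,i=5, bit30=1)
  nb ###.#: next=.  (t=0,i=2, bit29=0)
  nb ###..: next=#  (t=1,i=6, bit28=1)
  nb ##.##: next=#  (t=2,i=7, bit27=1)
  nb ##.#.: next=#  (t=0,i=3, bit26=1)
  nb ##..#: next=.  (t=1,i=7, bit25=0)
  nb ##...: next=.  (t=1,i=11, bit24=0)
  nb #.###: next=.  (t=1,i=3, bit23=0)
  nb #.##.: next=.  (t=5,i=0, bit22=0)
  nb #.#.#: next=#  (t=3,i=7, bit21=1)
  nb #.#..: next=#  (t=0,i=4, bit20=1)
  nb #..##: next=#  (t=1,i=8, bit19=1)
  nb #..#.: next=#  (t=4,i=3, bit18=1)
  nb #...#: next=#  (t=0,i=6, bit17=1)
  nb #....: next=#  (t=0,i=10, bit16=1)
  nb .####: next=.  (t=1,i=4, bit15=0)
  nb .###.: next=#  (t=0,i=1, bit14=1)
  nb .##.#: next=.  (t=2,i=6, bit13=0)
  nb .##..: next=#  (t=1,i=10, bit12=1)
  nb .#.##: next=#  (t=1,i=2, bit11=1)
  nb .#.#.: next=#  (t=3,i=8, bit10=1)
  nb .#..#: next=.  (t=2,i=3, bit9=0)
  nb .#...: next=#  (t=0,i=5, bit8=1)
  nb ..###: next=.  (t=0,i=0, bit7=0)
  nb ..##.: next=#  (t=1,i=9, bit6=1)
  nb ..#.#: next=.  (t=1,i=1, bit5=0)
  nb ..#..: next=.  (t=0,i=8, bit4=0)
  nb ...##: next=.  (t=0,i=14, bit3=0)
  nb ...#.: next=.  (t=0,i=7, bit2=0)
  nb ....#: next=.  (t=0,i=13, bit1=0)
  nb .....: next=.  (t=0,i=11, bit0=0)
  bits 11011100001111110101110101000000 = 3695140160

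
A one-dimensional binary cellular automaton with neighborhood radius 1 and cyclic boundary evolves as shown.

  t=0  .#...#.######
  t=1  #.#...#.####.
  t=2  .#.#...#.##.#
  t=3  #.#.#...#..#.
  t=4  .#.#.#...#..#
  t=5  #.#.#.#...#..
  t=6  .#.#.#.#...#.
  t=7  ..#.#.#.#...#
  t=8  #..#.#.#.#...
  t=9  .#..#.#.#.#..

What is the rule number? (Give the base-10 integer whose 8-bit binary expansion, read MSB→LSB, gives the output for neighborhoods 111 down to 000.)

  [7] ### => #  t=0,i=8
  [6] ##. => .  t=0,i=12
  [5] #.# => #  t=0,i=0
  [4] #.. => #  t=0,i=2
  [3] .## => .  t=0,i=7
  [2] .#. => .  t=0,i=1
  [1] ..# => .  t=0,i=4
  [0] ... => .  t=0,i=3
  bits 10110000 = 176

176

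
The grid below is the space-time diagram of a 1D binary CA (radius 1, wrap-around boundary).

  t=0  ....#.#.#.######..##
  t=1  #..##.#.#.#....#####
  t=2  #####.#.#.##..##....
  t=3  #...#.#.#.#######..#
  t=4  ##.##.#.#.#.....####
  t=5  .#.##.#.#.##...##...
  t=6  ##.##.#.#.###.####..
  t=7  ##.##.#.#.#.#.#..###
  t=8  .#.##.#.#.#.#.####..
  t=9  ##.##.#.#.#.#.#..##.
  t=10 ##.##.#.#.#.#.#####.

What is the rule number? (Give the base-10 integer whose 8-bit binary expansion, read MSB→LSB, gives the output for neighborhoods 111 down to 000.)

  ###|.  b7=0 t=0,i=11
  ##.|#  b6=1 t=0,i=15
  #.#|.  b5=0 t=0,i=5
  #..|#  b4=1 t=0,i=0
  .##|#  b3=1 t=0,i=10
  .#.|#  b2=1 t=0,i=4
  ..#|#  b1=1 t=0,i=3
  ...|.  b0=0 t=0,i=1
  bits 01011110 = 94

94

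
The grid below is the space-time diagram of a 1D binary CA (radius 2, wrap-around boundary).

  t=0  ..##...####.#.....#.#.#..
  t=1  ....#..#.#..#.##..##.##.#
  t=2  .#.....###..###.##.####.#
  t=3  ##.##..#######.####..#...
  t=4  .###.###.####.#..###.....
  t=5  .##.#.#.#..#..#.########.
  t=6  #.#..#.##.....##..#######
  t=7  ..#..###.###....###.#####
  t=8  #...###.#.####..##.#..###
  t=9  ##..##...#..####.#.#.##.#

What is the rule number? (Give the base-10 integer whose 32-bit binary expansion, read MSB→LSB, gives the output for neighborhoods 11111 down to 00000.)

3680070817

  ##### -> #   bit 31 = 1  t=3,i=9
  ####. -> #   bit 30 = 1  t=0,i=9
  ###.# -> .   bit 29 = 0  t=0,i=10
  ###.. -> #   bit 28 = 1  t=2,i=9
  ##.## -> #   bit 27 = 1  t=1,i=20
  ##.#. -> .   bit 26 = 0  t=0,i=11
  ##..# -> #   bit 25 = 1  t=1,i=16
  ##... -> #   bit 24 = 1  t=0,i=4
  #.### -> .   bit 23 = 0  t=2,i=19
  #.##. -> #   bit 22 = 1  t=1,i=14
  #.#.# -> .   bit 21 = 0  t=0,i=20
  #.#.. -> #   bit 20 = 1  t=0,i=12
  #..## -> #   bit 19 = 1  t=1,i=17
  #..#. -> .   bit 18 = 0  t=1,i=6
  #...# -> .   bit 17 = 0  t=0,i=5
  #.... -> #   bit 16 = 1  t=0,i=14
  .#### -> .   bit 15 = 0  t=0,i=8
  .###. -> #   bit 14 = 1  t=2,i=8
  .##.# -> #   bit 13 = 1  t=1,i=19
  .##.. -> .   bit 12 = 0  t=0,i=3
  .#.## -> #   bit 11 = 1  t=1,i=13
  .#.#. -> #   bit 10 = 1  t=0,i=19
  .#..# -> .   bit 9 = 0  t=1,i=5
  .#... -> .   bit 8 = 0  t=0,i=13
  ..### -> #   bit 7 = 1  t=0,i=7
  ..##. -> .   bit 6 = 0  t=0,i=2
  ..#.# -> #   bit 5 = 1  t=0,i=18
  ..#.. -> .   bit 4 = 0  t=1,i=4
  ...## -> .   bit 3 = 0  t=0,i=1
  ...#. -> .   bit 2 = 0  t=0,i=17
  ....# -> .   bit 1 = 0  t=0,i=0
  ..... -> #   bit 0 = 1  t=0,i=15
  bits 11011011010110010110110010100001 = 3680070817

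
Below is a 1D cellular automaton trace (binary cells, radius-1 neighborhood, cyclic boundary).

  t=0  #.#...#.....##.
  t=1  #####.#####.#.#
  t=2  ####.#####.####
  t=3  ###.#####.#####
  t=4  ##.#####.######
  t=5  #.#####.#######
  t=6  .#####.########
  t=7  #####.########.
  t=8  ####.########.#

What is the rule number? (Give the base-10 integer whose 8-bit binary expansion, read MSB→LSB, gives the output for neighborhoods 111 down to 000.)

  [7] ### => #  t=1,i=0
  [6] ##. => .  t=0,i=13
  [5] #.# => #  t=0,i=1
  [4] #.. => #  t=0,i=3
  [3] .## => #  t=0,i=12
  [2] .#. => #  t=0,i=0
  [1] ..# => .  t=0,i=5
  [0] ... => #  t=0,i=4
  bits 10111101 = 189

189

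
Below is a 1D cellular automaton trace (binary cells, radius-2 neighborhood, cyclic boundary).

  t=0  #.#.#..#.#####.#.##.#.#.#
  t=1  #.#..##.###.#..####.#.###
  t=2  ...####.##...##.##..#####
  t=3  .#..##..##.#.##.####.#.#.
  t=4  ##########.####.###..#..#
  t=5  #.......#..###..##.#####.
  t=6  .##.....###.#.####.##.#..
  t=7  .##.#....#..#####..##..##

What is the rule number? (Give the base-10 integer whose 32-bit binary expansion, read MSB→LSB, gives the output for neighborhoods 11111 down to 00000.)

  nb #####: next=.  (t=0,i=11, bit31=0)
  nb ####.: next=#  (t=0,i=12, bit30=1)
  nb ###.#: next=.  (t=0,i=13, bit29=0)
  nb ###..: next=.  (t=2,i=24, bit28=0)
  nb ##.##: next=.  (t=1,i=7, bit27=0)
  nb ##.#.: next=.  (t=0,i=1, bit26=0)
  nb ##..#: next=#  (t=2,i=18, bit25=1)
  nb ##...: next=.  (t=2,i=0, bit24=0)
  nb #.###: next=#  (t=0,i=9, bit23=1)
  nb #.##.: next=#  (t=0,i=17, bit22=1)
  nb #.#.#: next=#  (t=0,i=2, bit21=1)
  nb #.#..: next=.  (t=0,i=4, bit20=0)
  nb #..##: next=#  (t=1,i=4, bit19=1)
  nb #..#.: next=#  (t=0,i=6, bit18=1)
  nb #...#: next=#  (t=2,i=1, bit17=1)
  nb #....: next=#  (t=5,i=2, bit16=1)
  nb .####: next=#  (t=0,i=10, bit15=1)
  nb .###.: next=#  (t=1,i=9, bit14=1)
  nb .##.#: next=#  (t=0,i=0, bit13=1)
  nb .##..: next=#  (t=2,i=9, bit12=1)
  nb .#.##: next=#  (t=0,i=8, bit11=1)
  nb .#.#.: next=.  (t=0,i=3, bit10=0)
  nb .#..#: next=#  (t=0,i=5, bit9=1)
  nb .#...: next=#  (t=5,i=1, bit8=1)
  nb ..###: next=.  (t=1,i=15, bit7=0)
  nb ..##.: next=#  (t=1,i=5, bit6=1)
  nb ..#.#: next=.  (t=0,i=7, bit5=0)
  nb ..#..: next=#  (t=3,i=1, bit4=1)
  nb ...##: next=.  (t=2,i=2, bit3=0)
  nb ...#.: next=.  (t=5,i=7, bit2=0)
  nb ....#: next=.  (t=5,i=6, bit1=0)
  nb .....: next=.  (t=5,i=3, bit0=0)
  bits 01000010111011111111101101010000 = 1123023696

1123023696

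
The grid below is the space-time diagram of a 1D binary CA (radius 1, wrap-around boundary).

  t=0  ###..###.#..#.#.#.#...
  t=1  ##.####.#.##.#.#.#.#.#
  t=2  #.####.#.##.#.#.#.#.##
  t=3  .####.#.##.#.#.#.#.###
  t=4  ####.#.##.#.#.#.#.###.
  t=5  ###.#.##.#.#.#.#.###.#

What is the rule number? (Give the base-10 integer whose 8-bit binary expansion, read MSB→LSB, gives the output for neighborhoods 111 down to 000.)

186

  nb ###: next=#  (t=0,i=1, bit7=1)
  nb ##.: next=.  (t=0,i=2, bit6=0)
  nb #.#: next=#  (t=0,i=8, bit5=1)
  nb #..: next=#  (t=0,i=3, bit4=1)
  nb .##: next=#  (t=0,i=0, bit3=1)
  nb .#.: next=.  (t=0,i=9, bit2=0)
  nb ..#: next=#  (t=0,i=4, bit1=1)
  nb ...: next=.  (t=0,i=20, bit0=0)
  bits 10111010 = 186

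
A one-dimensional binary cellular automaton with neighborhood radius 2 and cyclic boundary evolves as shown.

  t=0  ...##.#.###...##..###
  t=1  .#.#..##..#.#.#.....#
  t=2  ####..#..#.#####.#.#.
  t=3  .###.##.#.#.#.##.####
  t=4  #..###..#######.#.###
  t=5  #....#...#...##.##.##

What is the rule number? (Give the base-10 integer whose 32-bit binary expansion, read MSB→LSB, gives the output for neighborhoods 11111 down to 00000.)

2021035349

  ##### -> .   bit 31 = 0  t=2,i=13
  ####. -> #   bit 30 = 1  t=2,i=2
  ###.# -> #   bit 29 = 1  t=2,i=15
  ###.. -> #   bit 28 = 1  t=0,i=10
  ##.## -> #   bit 27 = 1  t=3,i=0
  ##.#. -> .   bit 26 = 0  t=0,i=5
  ##..# -> .   bit 25 = 0  t=0,i=16
  ##... -> .   bit 24 = 0  t=0,i=0
  #.### -> .   bit 23 = 0  t=0,i=8
  #.##. -> #   bit 22 = 1  t=3,i=5
  #.#.# -> #   bit 21 = 1  t=0,i=6
  #.#.. -> #   bit 20 = 1  t=1,i=3
  #..## -> .   bit 19 = 0  t=0,i=17
  #..#. -> #   bit 18 = 1  t=1,i=9
  #...# -> #   bit 17 = 1  t=0,i=1
  #.... -> .   bit 16 = 0  t=1,i=16
  .#### -> #   bit 15 = 1  t=2,i=1
  .###. -> .   bit 14 = 0  t=0,i=9
  .##.# -> .   bit 13 = 0  t=0,i=4
  .##.. -> .   bit 12 = 0  t=0,i=15
  .#.## -> #   bit 11 = 1  t=0,i=7
  .#.#. -> #   bit 10 = 1  t=1,i=0
  .#..# -> .   bit 9 = 0  t=1,i=4
  .#... -> #   bit 8 = 1  t=1,i=15
  ..### -> .   bit 7 = 0  t=0,i=18
  ..##. -> #   bit 6 = 1  t=0,i=3
  ..#.# -> .   bit 5 = 0  t=1,i=10
  ..#.. -> #   bit 4 = 1  t=2,i=6
  ...## -> .   bit 3 = 0  t=0,i=2
  ...#. -> #   bit 2 = 1  t=1,i=19
  ....# -> .   bit 1 = 0  t=1,i=18
  ..... -> #   bit 0 = 1  t=1,i=17
  bits 01111000011101101000110101010101 = 2021035349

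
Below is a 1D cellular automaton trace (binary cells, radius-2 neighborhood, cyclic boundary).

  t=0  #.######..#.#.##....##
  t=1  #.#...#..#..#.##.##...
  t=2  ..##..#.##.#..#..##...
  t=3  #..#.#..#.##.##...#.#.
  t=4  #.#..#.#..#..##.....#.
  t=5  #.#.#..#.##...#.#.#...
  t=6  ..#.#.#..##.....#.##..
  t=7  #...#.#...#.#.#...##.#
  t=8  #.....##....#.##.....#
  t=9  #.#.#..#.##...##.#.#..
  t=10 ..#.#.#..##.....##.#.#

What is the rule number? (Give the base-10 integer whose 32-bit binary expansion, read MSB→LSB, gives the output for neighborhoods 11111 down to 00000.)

  ##### -> .   bit 31 = 0  t=0,i=4
  ####. -> #   bit 30 = 1  t=0,i=6
  ###.# -> #   bit 29 = 1  t=0,i=0
  ###.. -> .   bit 28 = 0  t=0,i=7
  ##.## -> .   bit 27 = 0  t=0,i=1
  ##.#. -> #   bit 26 = 1  t=2,i=10
  ##..# -> .   bit 25 = 0  t=0,i=8
  ##... -> .   bit 24 = 0  t=0,i=16
  #.### -> #   bit 23 = 1  t=0,i=2
  #.##. -> #   bit 22 = 1  t=0,i=14
  #.#.# -> #   bit 21 = 1  t=0,i=12
  #.#.. -> #   bit 20 = 1  t=1,i=2
  #..## -> .   bit 19 = 0  t=2,i=16
  #..#. -> #   bit 18 = 1  t=0,i=9
  #...# -> .   bit 17 = 0  t=1,i=4
  #.... -> #   bit 16 = 1  t=0,i=17
  .#### -> .   bit 15 = 0  t=0,i=3
  .###. -> .   bit 14 = 0  t=0,i=21
  .##.# -> .   bit 13 = 0  t=1,i=15
  .##.. -> #   bit 12 = 1  t=0,i=15
  .#.## -> .   bit 11 = 0  t=0,i=13
  .#.#. -> .   bit 10 = 0  t=0,i=11
  .#..# -> .   bit 9 = 0  t=1,i=7
  .#... -> #   bit 8 = 1  t=1,i=3
  ..### -> .   bit 7 = 0  t=0,i=20
  ..##. -> .   bit 6 = 0  t=2,i=2
  ..#.# -> .   bit 5 = 0  t=0,i=10
  ..#.. -> #   bit 4 = 1  t=1,i=6
  ...## -> .   bit 3 = 0  t=0,i=19
  ...#. -> .   bit 2 = 0  t=1,i=5
  ....# -> #   bit 1 = 1  t=0,i=18
  ..... -> .   bit 0 = 0  t=2,i=21
  bits 01100100111101010001000100010010 = 1693782290

1693782290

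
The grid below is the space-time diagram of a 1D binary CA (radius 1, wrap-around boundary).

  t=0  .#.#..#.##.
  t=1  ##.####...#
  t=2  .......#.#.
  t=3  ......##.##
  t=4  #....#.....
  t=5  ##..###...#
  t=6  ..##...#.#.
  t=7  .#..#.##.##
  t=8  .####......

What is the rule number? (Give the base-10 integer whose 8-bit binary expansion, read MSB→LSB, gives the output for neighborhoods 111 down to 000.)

  [7] ### => .  t=1,i=0
  [6] ##. => .  t=0,i=9
  [5] #.# => .  t=0,i=2
  [4] #.. => #  t=0,i=4
  [3] .## => .  t=0,i=8
  [2] .#. => #  t=0,i=1
  [1] ..# => #  t=0,i=0
  [0] ... => .  t=1,i=8
  bits 00010110 = 22

22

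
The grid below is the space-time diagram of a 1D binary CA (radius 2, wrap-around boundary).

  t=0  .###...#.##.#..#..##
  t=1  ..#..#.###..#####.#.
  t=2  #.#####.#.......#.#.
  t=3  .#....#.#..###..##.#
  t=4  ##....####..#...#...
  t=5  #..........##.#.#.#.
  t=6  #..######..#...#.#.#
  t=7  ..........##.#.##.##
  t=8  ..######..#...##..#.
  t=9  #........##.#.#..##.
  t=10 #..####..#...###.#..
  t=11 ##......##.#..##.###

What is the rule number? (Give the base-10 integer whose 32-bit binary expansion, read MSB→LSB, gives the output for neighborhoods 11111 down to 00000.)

542527089

  #####|.  b31=0 t=1,i=14
  ####.|.  b30=0 t=1,i=15
  ###.#|#  b29=1 t=1,i=16
  ###..|.  b28=0 t=0,i=3
  ##.##|.  b27=0 t=0,i=0
  ##.#.|.  b26=0 t=0,i=11
  ##..#|.  b25=0 t=1,i=10
  ##...|.  b24=0 t=0,i=4
  #.###|.  b23=0 t=0,i=1
  #.##.|#  b22=1 t=0,i=9
  #.#.#|.  b21=0 t=2,i=0
  #.#..|#  b20=1 t=0,i=12
  #..##|.  b19=0 t=0,i=17
  #..#.|#  b18=1 t=0,i=14
  #...#|#  b17=1 t=0,i=5
  #....|.  b16=0 t=2,i=10
  .####|.  b15=0 t=1,i=13
  .###.|#  b14=1 t=0,i=2
  .##.#|.  b13=0 t=0,i=10
  .##..|.  b12=0 t=4,i=1
  .#.##|#  b11=1 t=0,i=8
  .#.#.|#  b10=1 t=2,i=17
  .#..#|#  b9=1 t=0,i=13
  .#...|.  b8=0 t=1,i=19
  ..###|.  b7=0 t=1,i=12
  ..##.|#  b6=1 t=0,i=18
  ..#.#|#  b5=1 t=0,i=7
  ..#..|#  b4=1 t=0,i=15
  ...##|.  b3=0 t=4,i=5
  ...#.|.  b2=0 t=0,i=6
  ....#|.  b1=0 t=2,i=14
  .....|#  b0=1 t=2,i=11
  bits 00100000010101100100111001110001 = 542527089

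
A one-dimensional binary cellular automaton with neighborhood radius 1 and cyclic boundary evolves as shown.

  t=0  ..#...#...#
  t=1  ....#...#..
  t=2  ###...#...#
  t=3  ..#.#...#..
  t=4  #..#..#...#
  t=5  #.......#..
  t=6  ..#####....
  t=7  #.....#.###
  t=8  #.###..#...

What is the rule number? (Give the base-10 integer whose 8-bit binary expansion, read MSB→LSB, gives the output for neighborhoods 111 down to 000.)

97

  nb ###: next=.  (t=2,i=0, bit7=0)
  nb ##.: next=#  (t=2,i=2, bit6=1)
  nb #.#: next=#  (t=3,i=3, bit5=1)
  nb #..: next=.  (t=0,i=0, bit4=0)
  nb .##: next=.  (t=2,i=10, bit3=0)
  nb .#.: next=.  (t=0,i=2, bit2=0)
  nb ..#: next=.  (t=0,i=1, bit1=0)
  nb ...: next=#  (t=0,i=4, bit0=1)
  bits 01100001 = 97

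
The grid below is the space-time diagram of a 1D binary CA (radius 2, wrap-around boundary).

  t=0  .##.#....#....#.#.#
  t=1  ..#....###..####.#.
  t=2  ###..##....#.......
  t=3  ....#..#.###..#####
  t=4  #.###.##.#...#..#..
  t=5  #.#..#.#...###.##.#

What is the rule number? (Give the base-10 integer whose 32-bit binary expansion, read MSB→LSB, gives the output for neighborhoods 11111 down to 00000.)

  #####|#  b31=1 t=3,i=16
  ####.|.  b30=0 t=1,i=14
  ###.#|.  b29=0 t=1,i=15
  ###..|.  b28=0 t=1,i=9
  ##.##|#  b27=1 t=4,i=5
  ##.#.|.  b26=0 t=0,i=3
  ##..#|.  b25=0 t=1,i=10
  ##...|#  b24=1 t=2,i=7
  #.###|#  b23=1 t=3,i=9
  #.##.|.  b22=0 t=0,i=1
  #.#.#|.  b21=0 t=0,i=16
  #.#..|.  b20=0 t=0,i=4
  #..##|#  b19=1 t=1,i=11
  #..#.|#  b18=1 t=3,i=6
  #...#|#  b17=1 t=1,i=0
  #....|.  b16=0 t=0,i=6
  .####|.  b15=0 t=1,i=13
  .###.|.  b14=0 t=1,i=8
  .##.#|#  b13=1 t=0,i=2
  .##..|.  b12=0 t=2,i=6
  .#.##|.  b11=0 t=0,i=0
  .#.#.|#  b10=1 t=0,i=15
  .#..#|.  b9=0 t=3,i=5
  .#...|.  b8=0 t=0,i=5
  ..###|.  b7=0 t=1,i=7
  ..##.|.  b6=0 t=2,i=5
  ..#.#|#  b5=1 t=0,i=14
  ..#..|#  b4=1 t=0,i=9
  ...##|#  b3=1 t=1,i=6
  ...#.|#  b2=1 t=0,i=8
  ....#|#  b1=1 t=0,i=7
  .....|#  b0=1 t=2,i=14
  bits 10001001100011100010010000111111 = 2307793983

2307793983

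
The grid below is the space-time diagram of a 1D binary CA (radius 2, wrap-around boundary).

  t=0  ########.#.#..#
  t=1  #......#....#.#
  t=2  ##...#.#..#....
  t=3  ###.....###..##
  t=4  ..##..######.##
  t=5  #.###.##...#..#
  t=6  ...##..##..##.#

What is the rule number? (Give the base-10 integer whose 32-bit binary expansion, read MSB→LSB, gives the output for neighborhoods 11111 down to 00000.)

  [31] ##### => .  t=0,i=1
  [30] ####. => .  t=0,i=6
  [29] ###.# => #  t=0,i=7
  [28] ###.. => #  t=3,i=2
  [27] ##.## => .  t=4,i=12
  [26] ##.#. => .  t=0,i=8
  [25] ##..# => #  t=3,i=11
  [24] ##... => #  t=1,i=1
  [23] #.### => .  t=5,i=2
  [22] #.##. => .  t=1,i=14
  [21] #.#.# => .  t=0,i=9
  [20] #.#.. => .  t=0,i=11
  [19] #..## => .  t=0,i=13
  [18] #..#. => #  t=2,i=9
  [17] #...# => .  t=2,i=3
  [16] #.... => .  t=1,i=2
  [15] .#### => #  t=0,i=0
  [14] .###. => #  t=3,i=9
  [13] .##.# => .  t=5,i=0
  [12] .##.. => #  t=1,i=0
  [11] .#.## => .  t=1,i=13
  [10] .#.#. => .  t=0,i=10
  [9] .#..# => #  t=0,i=12
  [8] .#... => .  t=1,i=8
  [7] ..### => #  t=0,i=14
  [6] ..##. => #  t=2,i=0
  [5] ..#.# => .  t=1,i=12
  [4] ..#.. => #  t=1,i=7
  [3] ...## => #  t=2,i=14
  [2] ...#. => .  t=1,i=6
  [1] ....# => #  t=1,i=5
  [0] ..... => .  t=1,i=3
  bits 00110011000001001101001011011010 = 855954138

855954138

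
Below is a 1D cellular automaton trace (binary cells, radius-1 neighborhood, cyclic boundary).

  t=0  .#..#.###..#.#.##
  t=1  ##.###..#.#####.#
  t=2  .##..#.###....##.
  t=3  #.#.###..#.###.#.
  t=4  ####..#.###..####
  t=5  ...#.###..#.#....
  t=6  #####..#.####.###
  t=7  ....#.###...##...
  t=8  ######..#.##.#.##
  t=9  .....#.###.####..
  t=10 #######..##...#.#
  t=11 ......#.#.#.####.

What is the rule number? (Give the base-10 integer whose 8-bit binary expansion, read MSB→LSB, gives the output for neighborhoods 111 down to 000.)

  ### -> .   bit 7 = 0  t=0,i=7
  ##. -> #   bit 6 = 1  t=0,i=8
  #.# -> #   bit 5 = 1  t=0,i=0
  #.. -> .   bit 4 = 0  t=0,i=2
  .## -> .   bit 3 = 0  t=0,i=6
  .#. -> #   bit 2 = 1  t=0,i=1
  ..# -> #   bit 1 = 1  t=0,i=3
  ... -> #   bit 0 = 1  t=2,i=11
  bits 01100111 = 103

103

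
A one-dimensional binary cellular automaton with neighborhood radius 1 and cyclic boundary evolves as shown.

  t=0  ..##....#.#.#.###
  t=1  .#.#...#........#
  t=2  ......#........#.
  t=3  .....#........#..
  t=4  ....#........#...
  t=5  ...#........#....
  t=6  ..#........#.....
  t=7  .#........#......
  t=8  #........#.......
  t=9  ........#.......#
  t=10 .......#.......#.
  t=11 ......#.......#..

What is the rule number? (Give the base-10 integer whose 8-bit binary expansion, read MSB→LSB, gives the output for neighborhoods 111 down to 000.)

66

  nb ###: next=.  (t=0,i=15, bit7=0)
  nb ##.: next=#  (t=0,i=3, bit6=1)
  nb #.#: next=.  (t=0,i=9, bit5=0)
  nb #..: next=.  (t=0,i=0, bit4=0)
  nb .##: next=.  (t=0,i=2, bit3=0)
  nb .#.: next=.  (t=0,i=8, bit2=0)
  nb ..#: next=#  (t=0,i=1, bit1=1)
  nb ...: next=.  (t=0,i=5, bit0=0)
  bits 01000010 = 66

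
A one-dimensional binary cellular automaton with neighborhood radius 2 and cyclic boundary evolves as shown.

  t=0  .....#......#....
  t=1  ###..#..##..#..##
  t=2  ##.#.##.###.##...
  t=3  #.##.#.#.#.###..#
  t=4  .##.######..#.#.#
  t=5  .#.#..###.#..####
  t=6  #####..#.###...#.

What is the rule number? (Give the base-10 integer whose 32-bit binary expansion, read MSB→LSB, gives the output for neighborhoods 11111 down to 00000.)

  #####|#  b31=1 t=1,i=0
  ####.|#  b30=1 t=1,i=1
  ###.#|.  b29=0 t=2,i=10
  ###..|.  b28=0 t=1,i=2
  ##.##|#  b27=1 t=2,i=7
  ##.#.|#  b26=1 t=2,i=2
  ##..#|#  b25=1 t=1,i=3
  ##...|.  b24=0 t=2,i=14
  #.###|.  b23=0 t=2,i=8
  #.##.|#  b22=1 t=2,i=5
  #.#.#|#  b21=1 t=2,i=3
  #.#..|#  b20=1 t=5,i=3
  #..##|.  b19=0 t=1,i=7
  #..#.|.  b18=0 t=1,i=4
  #...#|.  b17=0 t=2,i=15
  #....|.  b16=0 t=0,i=7
  .####|.  b15=0 t=1,i=16
  .###.|#  b14=1 t=2,i=9
  .##.#|.  b13=0 t=2,i=1
  .##..|#  b12=1 t=1,i=9
  .#.##|.  b11=0 t=2,i=4
  .#.#.|#  b10=1 t=3,i=6
  .#..#|#  b9=1 t=1,i=6
  .#...|.  b8=0 t=0,i=6
  ..###|.  b7=0 t=1,i=15
  ..##.|#  b6=1 t=1,i=8
  ..#.#|.  b5=0 t=4,i=12
  ..#..|#  b4=1 t=0,i=5
  ...##|#  b3=1 t=2,i=16
  ...#.|.  b2=0 t=0,i=4
  ....#|.  b1=0 t=0,i=3
  .....|#  b0=1 t=0,i=0
  bits 11001110011100000101011001011001 = 3463468633

3463468633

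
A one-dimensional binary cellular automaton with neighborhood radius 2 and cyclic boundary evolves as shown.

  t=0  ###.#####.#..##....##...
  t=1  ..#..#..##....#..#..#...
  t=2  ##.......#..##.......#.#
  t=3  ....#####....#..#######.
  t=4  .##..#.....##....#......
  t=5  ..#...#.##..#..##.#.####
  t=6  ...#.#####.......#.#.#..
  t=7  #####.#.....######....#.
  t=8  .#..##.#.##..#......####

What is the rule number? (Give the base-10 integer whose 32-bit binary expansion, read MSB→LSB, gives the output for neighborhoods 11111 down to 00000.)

608213287

  [31] ##### => .  t=0,i=6
  [30] ####. => .  t=0,i=7
  [29] ###.# => #  t=0,i=2
  [28] ###.. => .  t=2,i=1
  [27] ##.## => .  t=0,i=3
  [26] ##.#. => #  t=0,i=9
  [25] ##..# => .  t=4,i=3
  [24] ##... => .  t=0,i=15
  [23] #.### => .  t=0,i=4
  [22] #.##. => #  t=5,i=8
  [21] #.#.# => .  t=5,i=18
  [20] #.#.. => .  t=0,i=10
  [19] #..## => .  t=0,i=12
  [18] #..#. => .  t=1,i=4
  [17] #...# => .  t=0,i=22
  [16] #.... => .  t=0,i=16
  [15] .#### => #  t=0,i=5
  [14] .###. => .  t=0,i=1
  [13] .##.# => .  t=5,i=16
  [12] .##.. => #  t=0,i=14
  [11] .#.## => #  t=2,i=22
  [10] .#.#. => .  t=6,i=18
  [9] .#..# => .  t=0,i=11
  [8] .#... => #  t=1,i=21
  [7] ..### => .  t=0,i=0
  [6] ..##. => .  t=0,i=13
  [5] ..#.# => #  t=2,i=21
  [4] ..#.. => .  t=1,i=2
  [3] ...## => .  t=0,i=18
  [2] ...#. => #  t=1,i=1
  [1] ....# => #  t=0,i=17
  [0] ..... => #  t=1,i=23
  bits 00100100010000001001100100100111 = 608213287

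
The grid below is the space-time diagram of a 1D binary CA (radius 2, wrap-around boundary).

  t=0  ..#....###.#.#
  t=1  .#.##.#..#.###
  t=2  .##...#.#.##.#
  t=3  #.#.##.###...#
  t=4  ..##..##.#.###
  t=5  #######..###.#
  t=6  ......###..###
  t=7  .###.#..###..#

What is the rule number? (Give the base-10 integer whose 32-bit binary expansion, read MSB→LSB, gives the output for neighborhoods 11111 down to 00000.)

985603405

  ##### -> .   bit 31 = 0  t=5,i=1
  ####. -> .   bit 30 = 0  t=5,i=5
  ###.# -> #   bit 29 = 1  t=0,i=9
  ###.. -> #   bit 28 = 1  t=3,i=9
  ##.## -> #   bit 27 = 1  t=3,i=6
  ##.#. -> .   bit 26 = 0  t=0,i=10
  ##..# -> #   bit 25 = 1  t=4,i=0
  ##... -> .   bit 24 = 0  t=2,i=3
  #.### -> #   bit 23 = 1  t=1,i=11
  #.##. -> .   bit 22 = 0  t=1,i=3
  #.#.# -> #   bit 21 = 1  t=0,i=11
  #.#.. -> #   bit 20 = 1  t=0,i=13
  #..## -> #   bit 19 = 1  t=4,i=1
  #..#. -> #   bit 18 = 1  t=0,i=1
  #...# -> #   bit 17 = 1  t=2,i=4
  #.... -> #   bit 16 = 1  t=0,i=4
  .#### -> .   bit 15 = 0  t=5,i=0
  .###. -> .   bit 14 = 0  t=0,i=8
  .##.# -> .   bit 13 = 0  t=1,i=4
  .##.. -> #   bit 12 = 1  t=2,i=2
  .#.## -> #   bit 11 = 1  t=1,i=2
  .#.#. -> #   bit 10 = 1  t=0,i=12
  .#..# -> .   bit 9 = 0  t=0,i=0
  .#... -> #   bit 8 = 1  t=0,i=3
  ..### -> .   bit 7 = 0  t=0,i=7
  ..##. -> #   bit 6 = 1  t=3,i=13
  ..#.# -> .   bit 5 = 0  t=1,i=9
  ..#.. -> .   bit 4 = 0  t=0,i=2
  ...## -> #   bit 3 = 1  t=0,i=6
  ...#. -> #   bit 2 = 1  t=2,i=5
  ....# -> .   bit 1 = 0  t=0,i=5
  ..... -> #   bit 0 = 1  t=6,i=2
  bits 00111010101111110001110101001101 = 985603405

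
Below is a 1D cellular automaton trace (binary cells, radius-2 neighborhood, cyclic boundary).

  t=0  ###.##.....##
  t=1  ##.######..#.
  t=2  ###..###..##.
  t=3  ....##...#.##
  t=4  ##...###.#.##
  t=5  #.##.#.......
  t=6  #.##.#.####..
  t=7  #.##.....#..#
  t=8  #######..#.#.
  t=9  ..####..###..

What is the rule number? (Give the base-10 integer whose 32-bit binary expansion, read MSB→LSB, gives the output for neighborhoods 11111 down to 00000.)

3378459825

  [31] ##### => #  t=0,i=0
  [30] ####. => #  t=0,i=1
  [29] ###.# => .  t=0,i=2
  [28] ###.. => .  t=1,i=8
  [27] ##.## => #  t=0,i=3
  [26] ##.#. => .  t=4,i=8
  [25] ##..# => .  t=1,i=9
  [24] ##... => #  t=0,i=6
  [23] #.### => .  t=1,i=3
  [22] #.##. => #  t=0,i=4
  [21] #.#.# => .  t=4,i=9
  [20] #.#.. => #  t=5,i=5
  [19] #..## => #  t=2,i=4
  [18] #..#. => #  t=1,i=10
  [17] #...# => #  t=3,i=7
  [16] #.... => #  t=0,i=7
  [15] .#### => .  t=0,i=12
  [14] .###. => .  t=2,i=1
  [13] .##.# => #  t=1,i=1
  [12] .##.. => #  t=0,i=5
  [11] .#.## => .  t=1,i=12
  [10] .#.#. => #  t=8,i=10
  [9] .#..# => .  t=7,i=10
  [8] .#... => .  t=5,i=6
  [7] ..### => #  t=0,i=11
  [6] ..##. => .  t=2,i=10
  [5] ..#.# => #  t=1,i=11
  [4] ..#.. => #  t=7,i=9
  [3] ...## => .  t=0,i=10
  [2] ...#. => .  t=3,i=8
  [1] ....# => .  t=0,i=9
  [0] ..... => #  t=0,i=8
  bits 11001001010111110011010010110001 = 3378459825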